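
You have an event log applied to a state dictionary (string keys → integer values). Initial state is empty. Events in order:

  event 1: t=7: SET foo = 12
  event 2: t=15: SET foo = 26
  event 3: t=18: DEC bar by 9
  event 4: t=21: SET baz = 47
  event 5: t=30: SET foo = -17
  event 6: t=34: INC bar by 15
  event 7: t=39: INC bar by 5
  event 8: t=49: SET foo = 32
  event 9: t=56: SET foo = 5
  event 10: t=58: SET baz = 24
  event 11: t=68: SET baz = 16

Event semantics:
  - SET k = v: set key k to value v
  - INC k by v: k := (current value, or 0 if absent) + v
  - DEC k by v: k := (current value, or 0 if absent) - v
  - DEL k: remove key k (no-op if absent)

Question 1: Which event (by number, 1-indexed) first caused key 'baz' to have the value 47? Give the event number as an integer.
Looking for first event where baz becomes 47:
  event 4: baz (absent) -> 47  <-- first match

Answer: 4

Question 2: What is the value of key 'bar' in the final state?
Answer: 11

Derivation:
Track key 'bar' through all 11 events:
  event 1 (t=7: SET foo = 12): bar unchanged
  event 2 (t=15: SET foo = 26): bar unchanged
  event 3 (t=18: DEC bar by 9): bar (absent) -> -9
  event 4 (t=21: SET baz = 47): bar unchanged
  event 5 (t=30: SET foo = -17): bar unchanged
  event 6 (t=34: INC bar by 15): bar -9 -> 6
  event 7 (t=39: INC bar by 5): bar 6 -> 11
  event 8 (t=49: SET foo = 32): bar unchanged
  event 9 (t=56: SET foo = 5): bar unchanged
  event 10 (t=58: SET baz = 24): bar unchanged
  event 11 (t=68: SET baz = 16): bar unchanged
Final: bar = 11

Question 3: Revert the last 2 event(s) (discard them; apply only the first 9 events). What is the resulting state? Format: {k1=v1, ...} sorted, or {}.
Keep first 9 events (discard last 2):
  after event 1 (t=7: SET foo = 12): {foo=12}
  after event 2 (t=15: SET foo = 26): {foo=26}
  after event 3 (t=18: DEC bar by 9): {bar=-9, foo=26}
  after event 4 (t=21: SET baz = 47): {bar=-9, baz=47, foo=26}
  after event 5 (t=30: SET foo = -17): {bar=-9, baz=47, foo=-17}
  after event 6 (t=34: INC bar by 15): {bar=6, baz=47, foo=-17}
  after event 7 (t=39: INC bar by 5): {bar=11, baz=47, foo=-17}
  after event 8 (t=49: SET foo = 32): {bar=11, baz=47, foo=32}
  after event 9 (t=56: SET foo = 5): {bar=11, baz=47, foo=5}

Answer: {bar=11, baz=47, foo=5}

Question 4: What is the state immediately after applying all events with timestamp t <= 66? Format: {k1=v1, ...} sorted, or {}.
Answer: {bar=11, baz=24, foo=5}

Derivation:
Apply events with t <= 66 (10 events):
  after event 1 (t=7: SET foo = 12): {foo=12}
  after event 2 (t=15: SET foo = 26): {foo=26}
  after event 3 (t=18: DEC bar by 9): {bar=-9, foo=26}
  after event 4 (t=21: SET baz = 47): {bar=-9, baz=47, foo=26}
  after event 5 (t=30: SET foo = -17): {bar=-9, baz=47, foo=-17}
  after event 6 (t=34: INC bar by 15): {bar=6, baz=47, foo=-17}
  after event 7 (t=39: INC bar by 5): {bar=11, baz=47, foo=-17}
  after event 8 (t=49: SET foo = 32): {bar=11, baz=47, foo=32}
  after event 9 (t=56: SET foo = 5): {bar=11, baz=47, foo=5}
  after event 10 (t=58: SET baz = 24): {bar=11, baz=24, foo=5}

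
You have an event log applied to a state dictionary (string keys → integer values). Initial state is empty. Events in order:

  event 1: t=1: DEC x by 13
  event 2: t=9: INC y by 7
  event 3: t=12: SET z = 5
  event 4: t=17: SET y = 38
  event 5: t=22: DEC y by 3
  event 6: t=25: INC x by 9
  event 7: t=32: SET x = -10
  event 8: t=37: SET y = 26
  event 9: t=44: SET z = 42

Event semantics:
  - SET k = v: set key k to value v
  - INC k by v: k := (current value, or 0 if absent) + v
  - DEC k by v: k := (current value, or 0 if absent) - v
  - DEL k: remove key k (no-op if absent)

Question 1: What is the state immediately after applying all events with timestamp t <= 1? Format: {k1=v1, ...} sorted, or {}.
Answer: {x=-13}

Derivation:
Apply events with t <= 1 (1 events):
  after event 1 (t=1: DEC x by 13): {x=-13}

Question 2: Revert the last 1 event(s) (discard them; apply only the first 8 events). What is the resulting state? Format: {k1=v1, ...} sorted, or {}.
Keep first 8 events (discard last 1):
  after event 1 (t=1: DEC x by 13): {x=-13}
  after event 2 (t=9: INC y by 7): {x=-13, y=7}
  after event 3 (t=12: SET z = 5): {x=-13, y=7, z=5}
  after event 4 (t=17: SET y = 38): {x=-13, y=38, z=5}
  after event 5 (t=22: DEC y by 3): {x=-13, y=35, z=5}
  after event 6 (t=25: INC x by 9): {x=-4, y=35, z=5}
  after event 7 (t=32: SET x = -10): {x=-10, y=35, z=5}
  after event 8 (t=37: SET y = 26): {x=-10, y=26, z=5}

Answer: {x=-10, y=26, z=5}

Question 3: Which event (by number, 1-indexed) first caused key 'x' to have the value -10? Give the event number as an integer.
Looking for first event where x becomes -10:
  event 1: x = -13
  event 2: x = -13
  event 3: x = -13
  event 4: x = -13
  event 5: x = -13
  event 6: x = -4
  event 7: x -4 -> -10  <-- first match

Answer: 7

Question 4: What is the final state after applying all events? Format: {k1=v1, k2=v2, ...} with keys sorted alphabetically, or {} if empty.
  after event 1 (t=1: DEC x by 13): {x=-13}
  after event 2 (t=9: INC y by 7): {x=-13, y=7}
  after event 3 (t=12: SET z = 5): {x=-13, y=7, z=5}
  after event 4 (t=17: SET y = 38): {x=-13, y=38, z=5}
  after event 5 (t=22: DEC y by 3): {x=-13, y=35, z=5}
  after event 6 (t=25: INC x by 9): {x=-4, y=35, z=5}
  after event 7 (t=32: SET x = -10): {x=-10, y=35, z=5}
  after event 8 (t=37: SET y = 26): {x=-10, y=26, z=5}
  after event 9 (t=44: SET z = 42): {x=-10, y=26, z=42}

Answer: {x=-10, y=26, z=42}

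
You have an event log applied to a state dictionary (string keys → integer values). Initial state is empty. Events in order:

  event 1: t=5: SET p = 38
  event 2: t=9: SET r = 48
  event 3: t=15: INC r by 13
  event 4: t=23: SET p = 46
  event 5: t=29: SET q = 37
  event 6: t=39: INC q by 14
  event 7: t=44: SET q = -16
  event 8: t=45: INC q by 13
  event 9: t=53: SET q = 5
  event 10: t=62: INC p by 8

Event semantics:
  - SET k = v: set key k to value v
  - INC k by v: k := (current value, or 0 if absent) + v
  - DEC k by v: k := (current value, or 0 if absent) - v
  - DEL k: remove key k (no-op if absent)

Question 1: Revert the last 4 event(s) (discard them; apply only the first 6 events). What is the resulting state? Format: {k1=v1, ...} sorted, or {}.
Answer: {p=46, q=51, r=61}

Derivation:
Keep first 6 events (discard last 4):
  after event 1 (t=5: SET p = 38): {p=38}
  after event 2 (t=9: SET r = 48): {p=38, r=48}
  after event 3 (t=15: INC r by 13): {p=38, r=61}
  after event 4 (t=23: SET p = 46): {p=46, r=61}
  after event 5 (t=29: SET q = 37): {p=46, q=37, r=61}
  after event 6 (t=39: INC q by 14): {p=46, q=51, r=61}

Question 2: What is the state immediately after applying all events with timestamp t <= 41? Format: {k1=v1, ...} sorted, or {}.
Answer: {p=46, q=51, r=61}

Derivation:
Apply events with t <= 41 (6 events):
  after event 1 (t=5: SET p = 38): {p=38}
  after event 2 (t=9: SET r = 48): {p=38, r=48}
  after event 3 (t=15: INC r by 13): {p=38, r=61}
  after event 4 (t=23: SET p = 46): {p=46, r=61}
  after event 5 (t=29: SET q = 37): {p=46, q=37, r=61}
  after event 6 (t=39: INC q by 14): {p=46, q=51, r=61}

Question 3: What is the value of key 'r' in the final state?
Answer: 61

Derivation:
Track key 'r' through all 10 events:
  event 1 (t=5: SET p = 38): r unchanged
  event 2 (t=9: SET r = 48): r (absent) -> 48
  event 3 (t=15: INC r by 13): r 48 -> 61
  event 4 (t=23: SET p = 46): r unchanged
  event 5 (t=29: SET q = 37): r unchanged
  event 6 (t=39: INC q by 14): r unchanged
  event 7 (t=44: SET q = -16): r unchanged
  event 8 (t=45: INC q by 13): r unchanged
  event 9 (t=53: SET q = 5): r unchanged
  event 10 (t=62: INC p by 8): r unchanged
Final: r = 61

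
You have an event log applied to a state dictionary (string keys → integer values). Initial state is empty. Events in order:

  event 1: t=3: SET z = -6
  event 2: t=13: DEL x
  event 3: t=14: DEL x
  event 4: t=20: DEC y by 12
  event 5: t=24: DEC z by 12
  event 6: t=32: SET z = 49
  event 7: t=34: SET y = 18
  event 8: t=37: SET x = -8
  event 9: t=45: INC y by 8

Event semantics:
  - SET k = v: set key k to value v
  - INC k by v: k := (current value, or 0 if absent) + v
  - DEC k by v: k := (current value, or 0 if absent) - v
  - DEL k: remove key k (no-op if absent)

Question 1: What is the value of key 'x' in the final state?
Answer: -8

Derivation:
Track key 'x' through all 9 events:
  event 1 (t=3: SET z = -6): x unchanged
  event 2 (t=13: DEL x): x (absent) -> (absent)
  event 3 (t=14: DEL x): x (absent) -> (absent)
  event 4 (t=20: DEC y by 12): x unchanged
  event 5 (t=24: DEC z by 12): x unchanged
  event 6 (t=32: SET z = 49): x unchanged
  event 7 (t=34: SET y = 18): x unchanged
  event 8 (t=37: SET x = -8): x (absent) -> -8
  event 9 (t=45: INC y by 8): x unchanged
Final: x = -8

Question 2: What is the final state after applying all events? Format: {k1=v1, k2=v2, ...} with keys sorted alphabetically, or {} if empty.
Answer: {x=-8, y=26, z=49}

Derivation:
  after event 1 (t=3: SET z = -6): {z=-6}
  after event 2 (t=13: DEL x): {z=-6}
  after event 3 (t=14: DEL x): {z=-6}
  after event 4 (t=20: DEC y by 12): {y=-12, z=-6}
  after event 5 (t=24: DEC z by 12): {y=-12, z=-18}
  after event 6 (t=32: SET z = 49): {y=-12, z=49}
  after event 7 (t=34: SET y = 18): {y=18, z=49}
  after event 8 (t=37: SET x = -8): {x=-8, y=18, z=49}
  after event 9 (t=45: INC y by 8): {x=-8, y=26, z=49}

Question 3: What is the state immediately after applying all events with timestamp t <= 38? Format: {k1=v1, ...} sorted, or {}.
Apply events with t <= 38 (8 events):
  after event 1 (t=3: SET z = -6): {z=-6}
  after event 2 (t=13: DEL x): {z=-6}
  after event 3 (t=14: DEL x): {z=-6}
  after event 4 (t=20: DEC y by 12): {y=-12, z=-6}
  after event 5 (t=24: DEC z by 12): {y=-12, z=-18}
  after event 6 (t=32: SET z = 49): {y=-12, z=49}
  after event 7 (t=34: SET y = 18): {y=18, z=49}
  after event 8 (t=37: SET x = -8): {x=-8, y=18, z=49}

Answer: {x=-8, y=18, z=49}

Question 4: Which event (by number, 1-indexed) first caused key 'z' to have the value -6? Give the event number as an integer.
Answer: 1

Derivation:
Looking for first event where z becomes -6:
  event 1: z (absent) -> -6  <-- first match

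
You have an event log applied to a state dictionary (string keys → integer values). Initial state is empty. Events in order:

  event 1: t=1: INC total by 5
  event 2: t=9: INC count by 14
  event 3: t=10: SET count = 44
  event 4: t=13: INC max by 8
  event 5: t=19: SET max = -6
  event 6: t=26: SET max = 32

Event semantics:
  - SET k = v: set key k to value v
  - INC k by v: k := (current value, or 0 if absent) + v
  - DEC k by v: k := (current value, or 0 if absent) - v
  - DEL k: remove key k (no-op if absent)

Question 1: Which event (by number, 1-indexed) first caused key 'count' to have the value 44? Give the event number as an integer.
Answer: 3

Derivation:
Looking for first event where count becomes 44:
  event 2: count = 14
  event 3: count 14 -> 44  <-- first match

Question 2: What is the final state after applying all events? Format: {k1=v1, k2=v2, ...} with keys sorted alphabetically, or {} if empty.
  after event 1 (t=1: INC total by 5): {total=5}
  after event 2 (t=9: INC count by 14): {count=14, total=5}
  after event 3 (t=10: SET count = 44): {count=44, total=5}
  after event 4 (t=13: INC max by 8): {count=44, max=8, total=5}
  after event 5 (t=19: SET max = -6): {count=44, max=-6, total=5}
  after event 6 (t=26: SET max = 32): {count=44, max=32, total=5}

Answer: {count=44, max=32, total=5}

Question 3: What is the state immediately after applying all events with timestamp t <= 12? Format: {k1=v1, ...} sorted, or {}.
Answer: {count=44, total=5}

Derivation:
Apply events with t <= 12 (3 events):
  after event 1 (t=1: INC total by 5): {total=5}
  after event 2 (t=9: INC count by 14): {count=14, total=5}
  after event 3 (t=10: SET count = 44): {count=44, total=5}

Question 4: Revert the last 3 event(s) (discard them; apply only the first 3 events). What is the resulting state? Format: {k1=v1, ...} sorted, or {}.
Answer: {count=44, total=5}

Derivation:
Keep first 3 events (discard last 3):
  after event 1 (t=1: INC total by 5): {total=5}
  after event 2 (t=9: INC count by 14): {count=14, total=5}
  after event 3 (t=10: SET count = 44): {count=44, total=5}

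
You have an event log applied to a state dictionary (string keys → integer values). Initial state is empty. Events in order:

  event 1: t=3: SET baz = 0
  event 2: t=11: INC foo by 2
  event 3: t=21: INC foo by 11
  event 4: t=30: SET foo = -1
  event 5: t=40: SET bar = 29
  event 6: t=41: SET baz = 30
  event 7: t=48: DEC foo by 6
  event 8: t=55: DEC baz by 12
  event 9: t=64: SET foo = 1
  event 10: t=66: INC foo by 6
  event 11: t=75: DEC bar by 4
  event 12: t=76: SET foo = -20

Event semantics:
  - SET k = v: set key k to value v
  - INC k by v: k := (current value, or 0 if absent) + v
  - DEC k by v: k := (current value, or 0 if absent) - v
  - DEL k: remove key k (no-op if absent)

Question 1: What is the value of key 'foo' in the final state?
Track key 'foo' through all 12 events:
  event 1 (t=3: SET baz = 0): foo unchanged
  event 2 (t=11: INC foo by 2): foo (absent) -> 2
  event 3 (t=21: INC foo by 11): foo 2 -> 13
  event 4 (t=30: SET foo = -1): foo 13 -> -1
  event 5 (t=40: SET bar = 29): foo unchanged
  event 6 (t=41: SET baz = 30): foo unchanged
  event 7 (t=48: DEC foo by 6): foo -1 -> -7
  event 8 (t=55: DEC baz by 12): foo unchanged
  event 9 (t=64: SET foo = 1): foo -7 -> 1
  event 10 (t=66: INC foo by 6): foo 1 -> 7
  event 11 (t=75: DEC bar by 4): foo unchanged
  event 12 (t=76: SET foo = -20): foo 7 -> -20
Final: foo = -20

Answer: -20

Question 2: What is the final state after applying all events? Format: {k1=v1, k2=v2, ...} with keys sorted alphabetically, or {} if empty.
Answer: {bar=25, baz=18, foo=-20}

Derivation:
  after event 1 (t=3: SET baz = 0): {baz=0}
  after event 2 (t=11: INC foo by 2): {baz=0, foo=2}
  after event 3 (t=21: INC foo by 11): {baz=0, foo=13}
  after event 4 (t=30: SET foo = -1): {baz=0, foo=-1}
  after event 5 (t=40: SET bar = 29): {bar=29, baz=0, foo=-1}
  after event 6 (t=41: SET baz = 30): {bar=29, baz=30, foo=-1}
  after event 7 (t=48: DEC foo by 6): {bar=29, baz=30, foo=-7}
  after event 8 (t=55: DEC baz by 12): {bar=29, baz=18, foo=-7}
  after event 9 (t=64: SET foo = 1): {bar=29, baz=18, foo=1}
  after event 10 (t=66: INC foo by 6): {bar=29, baz=18, foo=7}
  after event 11 (t=75: DEC bar by 4): {bar=25, baz=18, foo=7}
  after event 12 (t=76: SET foo = -20): {bar=25, baz=18, foo=-20}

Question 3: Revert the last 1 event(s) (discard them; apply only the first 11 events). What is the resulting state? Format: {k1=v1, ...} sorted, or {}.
Answer: {bar=25, baz=18, foo=7}

Derivation:
Keep first 11 events (discard last 1):
  after event 1 (t=3: SET baz = 0): {baz=0}
  after event 2 (t=11: INC foo by 2): {baz=0, foo=2}
  after event 3 (t=21: INC foo by 11): {baz=0, foo=13}
  after event 4 (t=30: SET foo = -1): {baz=0, foo=-1}
  after event 5 (t=40: SET bar = 29): {bar=29, baz=0, foo=-1}
  after event 6 (t=41: SET baz = 30): {bar=29, baz=30, foo=-1}
  after event 7 (t=48: DEC foo by 6): {bar=29, baz=30, foo=-7}
  after event 8 (t=55: DEC baz by 12): {bar=29, baz=18, foo=-7}
  after event 9 (t=64: SET foo = 1): {bar=29, baz=18, foo=1}
  after event 10 (t=66: INC foo by 6): {bar=29, baz=18, foo=7}
  after event 11 (t=75: DEC bar by 4): {bar=25, baz=18, foo=7}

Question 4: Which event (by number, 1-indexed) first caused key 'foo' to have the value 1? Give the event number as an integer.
Answer: 9

Derivation:
Looking for first event where foo becomes 1:
  event 2: foo = 2
  event 3: foo = 13
  event 4: foo = -1
  event 5: foo = -1
  event 6: foo = -1
  event 7: foo = -7
  event 8: foo = -7
  event 9: foo -7 -> 1  <-- first match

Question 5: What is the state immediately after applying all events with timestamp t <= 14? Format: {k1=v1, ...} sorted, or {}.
Answer: {baz=0, foo=2}

Derivation:
Apply events with t <= 14 (2 events):
  after event 1 (t=3: SET baz = 0): {baz=0}
  after event 2 (t=11: INC foo by 2): {baz=0, foo=2}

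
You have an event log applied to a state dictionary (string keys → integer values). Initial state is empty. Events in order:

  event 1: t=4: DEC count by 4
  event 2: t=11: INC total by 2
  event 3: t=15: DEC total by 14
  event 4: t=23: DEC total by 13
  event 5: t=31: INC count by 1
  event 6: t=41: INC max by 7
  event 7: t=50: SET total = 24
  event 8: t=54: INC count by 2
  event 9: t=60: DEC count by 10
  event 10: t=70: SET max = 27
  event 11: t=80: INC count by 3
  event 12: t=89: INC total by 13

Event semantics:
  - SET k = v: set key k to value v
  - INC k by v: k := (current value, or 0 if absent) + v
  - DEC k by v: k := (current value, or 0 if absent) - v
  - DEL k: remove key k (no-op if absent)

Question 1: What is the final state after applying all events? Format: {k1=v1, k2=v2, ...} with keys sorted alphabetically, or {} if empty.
Answer: {count=-8, max=27, total=37}

Derivation:
  after event 1 (t=4: DEC count by 4): {count=-4}
  after event 2 (t=11: INC total by 2): {count=-4, total=2}
  after event 3 (t=15: DEC total by 14): {count=-4, total=-12}
  after event 4 (t=23: DEC total by 13): {count=-4, total=-25}
  after event 5 (t=31: INC count by 1): {count=-3, total=-25}
  after event 6 (t=41: INC max by 7): {count=-3, max=7, total=-25}
  after event 7 (t=50: SET total = 24): {count=-3, max=7, total=24}
  after event 8 (t=54: INC count by 2): {count=-1, max=7, total=24}
  after event 9 (t=60: DEC count by 10): {count=-11, max=7, total=24}
  after event 10 (t=70: SET max = 27): {count=-11, max=27, total=24}
  after event 11 (t=80: INC count by 3): {count=-8, max=27, total=24}
  after event 12 (t=89: INC total by 13): {count=-8, max=27, total=37}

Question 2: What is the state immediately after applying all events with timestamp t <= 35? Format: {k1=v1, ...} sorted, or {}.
Answer: {count=-3, total=-25}

Derivation:
Apply events with t <= 35 (5 events):
  after event 1 (t=4: DEC count by 4): {count=-4}
  after event 2 (t=11: INC total by 2): {count=-4, total=2}
  after event 3 (t=15: DEC total by 14): {count=-4, total=-12}
  after event 4 (t=23: DEC total by 13): {count=-4, total=-25}
  after event 5 (t=31: INC count by 1): {count=-3, total=-25}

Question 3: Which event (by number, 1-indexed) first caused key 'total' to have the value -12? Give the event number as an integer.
Looking for first event where total becomes -12:
  event 2: total = 2
  event 3: total 2 -> -12  <-- first match

Answer: 3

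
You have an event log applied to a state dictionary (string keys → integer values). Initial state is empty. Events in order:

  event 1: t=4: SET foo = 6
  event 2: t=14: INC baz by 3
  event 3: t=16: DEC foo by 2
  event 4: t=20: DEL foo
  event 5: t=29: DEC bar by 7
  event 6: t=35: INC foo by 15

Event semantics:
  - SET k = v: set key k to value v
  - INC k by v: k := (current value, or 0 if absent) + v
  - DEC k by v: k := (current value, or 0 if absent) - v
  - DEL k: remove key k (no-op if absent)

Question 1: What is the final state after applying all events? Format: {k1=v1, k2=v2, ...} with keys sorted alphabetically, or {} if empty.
Answer: {bar=-7, baz=3, foo=15}

Derivation:
  after event 1 (t=4: SET foo = 6): {foo=6}
  after event 2 (t=14: INC baz by 3): {baz=3, foo=6}
  after event 3 (t=16: DEC foo by 2): {baz=3, foo=4}
  after event 4 (t=20: DEL foo): {baz=3}
  after event 5 (t=29: DEC bar by 7): {bar=-7, baz=3}
  after event 6 (t=35: INC foo by 15): {bar=-7, baz=3, foo=15}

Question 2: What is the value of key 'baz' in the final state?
Track key 'baz' through all 6 events:
  event 1 (t=4: SET foo = 6): baz unchanged
  event 2 (t=14: INC baz by 3): baz (absent) -> 3
  event 3 (t=16: DEC foo by 2): baz unchanged
  event 4 (t=20: DEL foo): baz unchanged
  event 5 (t=29: DEC bar by 7): baz unchanged
  event 6 (t=35: INC foo by 15): baz unchanged
Final: baz = 3

Answer: 3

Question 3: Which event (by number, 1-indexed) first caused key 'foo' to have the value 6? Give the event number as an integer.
Answer: 1

Derivation:
Looking for first event where foo becomes 6:
  event 1: foo (absent) -> 6  <-- first match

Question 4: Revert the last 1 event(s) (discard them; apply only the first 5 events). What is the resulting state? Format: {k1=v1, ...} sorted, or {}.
Keep first 5 events (discard last 1):
  after event 1 (t=4: SET foo = 6): {foo=6}
  after event 2 (t=14: INC baz by 3): {baz=3, foo=6}
  after event 3 (t=16: DEC foo by 2): {baz=3, foo=4}
  after event 4 (t=20: DEL foo): {baz=3}
  after event 5 (t=29: DEC bar by 7): {bar=-7, baz=3}

Answer: {bar=-7, baz=3}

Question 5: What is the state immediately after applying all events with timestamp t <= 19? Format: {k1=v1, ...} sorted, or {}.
Answer: {baz=3, foo=4}

Derivation:
Apply events with t <= 19 (3 events):
  after event 1 (t=4: SET foo = 6): {foo=6}
  after event 2 (t=14: INC baz by 3): {baz=3, foo=6}
  after event 3 (t=16: DEC foo by 2): {baz=3, foo=4}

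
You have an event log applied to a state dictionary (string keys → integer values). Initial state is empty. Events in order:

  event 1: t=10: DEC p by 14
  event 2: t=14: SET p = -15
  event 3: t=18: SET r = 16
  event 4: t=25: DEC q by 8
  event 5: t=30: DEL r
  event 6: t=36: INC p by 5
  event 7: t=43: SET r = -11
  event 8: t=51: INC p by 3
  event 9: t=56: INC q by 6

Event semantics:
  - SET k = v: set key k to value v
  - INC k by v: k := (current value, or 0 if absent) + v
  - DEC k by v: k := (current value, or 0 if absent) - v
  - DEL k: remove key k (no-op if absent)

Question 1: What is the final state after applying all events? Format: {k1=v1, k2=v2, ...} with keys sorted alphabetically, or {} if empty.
Answer: {p=-7, q=-2, r=-11}

Derivation:
  after event 1 (t=10: DEC p by 14): {p=-14}
  after event 2 (t=14: SET p = -15): {p=-15}
  after event 3 (t=18: SET r = 16): {p=-15, r=16}
  after event 4 (t=25: DEC q by 8): {p=-15, q=-8, r=16}
  after event 5 (t=30: DEL r): {p=-15, q=-8}
  after event 6 (t=36: INC p by 5): {p=-10, q=-8}
  after event 7 (t=43: SET r = -11): {p=-10, q=-8, r=-11}
  after event 8 (t=51: INC p by 3): {p=-7, q=-8, r=-11}
  after event 9 (t=56: INC q by 6): {p=-7, q=-2, r=-11}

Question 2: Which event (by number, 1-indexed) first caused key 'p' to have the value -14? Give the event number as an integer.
Answer: 1

Derivation:
Looking for first event where p becomes -14:
  event 1: p (absent) -> -14  <-- first match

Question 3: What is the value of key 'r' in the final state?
Answer: -11

Derivation:
Track key 'r' through all 9 events:
  event 1 (t=10: DEC p by 14): r unchanged
  event 2 (t=14: SET p = -15): r unchanged
  event 3 (t=18: SET r = 16): r (absent) -> 16
  event 4 (t=25: DEC q by 8): r unchanged
  event 5 (t=30: DEL r): r 16 -> (absent)
  event 6 (t=36: INC p by 5): r unchanged
  event 7 (t=43: SET r = -11): r (absent) -> -11
  event 8 (t=51: INC p by 3): r unchanged
  event 9 (t=56: INC q by 6): r unchanged
Final: r = -11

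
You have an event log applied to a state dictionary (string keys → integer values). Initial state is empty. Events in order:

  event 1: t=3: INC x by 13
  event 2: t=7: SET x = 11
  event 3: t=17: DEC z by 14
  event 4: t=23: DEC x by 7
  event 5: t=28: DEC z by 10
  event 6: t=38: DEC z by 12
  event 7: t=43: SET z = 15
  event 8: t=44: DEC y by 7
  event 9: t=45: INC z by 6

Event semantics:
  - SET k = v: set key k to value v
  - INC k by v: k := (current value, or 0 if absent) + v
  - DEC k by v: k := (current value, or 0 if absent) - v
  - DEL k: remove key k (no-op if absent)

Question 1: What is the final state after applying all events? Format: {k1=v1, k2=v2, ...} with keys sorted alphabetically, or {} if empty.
  after event 1 (t=3: INC x by 13): {x=13}
  after event 2 (t=7: SET x = 11): {x=11}
  after event 3 (t=17: DEC z by 14): {x=11, z=-14}
  after event 4 (t=23: DEC x by 7): {x=4, z=-14}
  after event 5 (t=28: DEC z by 10): {x=4, z=-24}
  after event 6 (t=38: DEC z by 12): {x=4, z=-36}
  after event 7 (t=43: SET z = 15): {x=4, z=15}
  after event 8 (t=44: DEC y by 7): {x=4, y=-7, z=15}
  after event 9 (t=45: INC z by 6): {x=4, y=-7, z=21}

Answer: {x=4, y=-7, z=21}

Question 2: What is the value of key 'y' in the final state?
Answer: -7

Derivation:
Track key 'y' through all 9 events:
  event 1 (t=3: INC x by 13): y unchanged
  event 2 (t=7: SET x = 11): y unchanged
  event 3 (t=17: DEC z by 14): y unchanged
  event 4 (t=23: DEC x by 7): y unchanged
  event 5 (t=28: DEC z by 10): y unchanged
  event 6 (t=38: DEC z by 12): y unchanged
  event 7 (t=43: SET z = 15): y unchanged
  event 8 (t=44: DEC y by 7): y (absent) -> -7
  event 9 (t=45: INC z by 6): y unchanged
Final: y = -7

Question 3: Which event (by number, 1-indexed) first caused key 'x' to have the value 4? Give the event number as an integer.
Answer: 4

Derivation:
Looking for first event where x becomes 4:
  event 1: x = 13
  event 2: x = 11
  event 3: x = 11
  event 4: x 11 -> 4  <-- first match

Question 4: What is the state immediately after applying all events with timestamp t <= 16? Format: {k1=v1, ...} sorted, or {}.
Apply events with t <= 16 (2 events):
  after event 1 (t=3: INC x by 13): {x=13}
  after event 2 (t=7: SET x = 11): {x=11}

Answer: {x=11}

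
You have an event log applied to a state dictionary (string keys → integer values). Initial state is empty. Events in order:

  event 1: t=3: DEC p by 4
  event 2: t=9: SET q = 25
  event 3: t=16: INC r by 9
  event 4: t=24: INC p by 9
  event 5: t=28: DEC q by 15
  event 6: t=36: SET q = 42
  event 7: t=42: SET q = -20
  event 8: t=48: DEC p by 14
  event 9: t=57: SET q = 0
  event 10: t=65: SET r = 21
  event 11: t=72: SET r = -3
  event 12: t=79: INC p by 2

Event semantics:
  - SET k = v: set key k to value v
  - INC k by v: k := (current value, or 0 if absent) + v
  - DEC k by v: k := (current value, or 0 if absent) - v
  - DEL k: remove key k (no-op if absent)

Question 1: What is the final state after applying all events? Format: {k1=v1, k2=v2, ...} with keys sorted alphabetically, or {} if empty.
  after event 1 (t=3: DEC p by 4): {p=-4}
  after event 2 (t=9: SET q = 25): {p=-4, q=25}
  after event 3 (t=16: INC r by 9): {p=-4, q=25, r=9}
  after event 4 (t=24: INC p by 9): {p=5, q=25, r=9}
  after event 5 (t=28: DEC q by 15): {p=5, q=10, r=9}
  after event 6 (t=36: SET q = 42): {p=5, q=42, r=9}
  after event 7 (t=42: SET q = -20): {p=5, q=-20, r=9}
  after event 8 (t=48: DEC p by 14): {p=-9, q=-20, r=9}
  after event 9 (t=57: SET q = 0): {p=-9, q=0, r=9}
  after event 10 (t=65: SET r = 21): {p=-9, q=0, r=21}
  after event 11 (t=72: SET r = -3): {p=-9, q=0, r=-3}
  after event 12 (t=79: INC p by 2): {p=-7, q=0, r=-3}

Answer: {p=-7, q=0, r=-3}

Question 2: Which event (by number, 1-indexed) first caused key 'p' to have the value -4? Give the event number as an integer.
Answer: 1

Derivation:
Looking for first event where p becomes -4:
  event 1: p (absent) -> -4  <-- first match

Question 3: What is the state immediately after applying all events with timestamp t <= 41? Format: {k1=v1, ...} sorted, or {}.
Apply events with t <= 41 (6 events):
  after event 1 (t=3: DEC p by 4): {p=-4}
  after event 2 (t=9: SET q = 25): {p=-4, q=25}
  after event 3 (t=16: INC r by 9): {p=-4, q=25, r=9}
  after event 4 (t=24: INC p by 9): {p=5, q=25, r=9}
  after event 5 (t=28: DEC q by 15): {p=5, q=10, r=9}
  after event 6 (t=36: SET q = 42): {p=5, q=42, r=9}

Answer: {p=5, q=42, r=9}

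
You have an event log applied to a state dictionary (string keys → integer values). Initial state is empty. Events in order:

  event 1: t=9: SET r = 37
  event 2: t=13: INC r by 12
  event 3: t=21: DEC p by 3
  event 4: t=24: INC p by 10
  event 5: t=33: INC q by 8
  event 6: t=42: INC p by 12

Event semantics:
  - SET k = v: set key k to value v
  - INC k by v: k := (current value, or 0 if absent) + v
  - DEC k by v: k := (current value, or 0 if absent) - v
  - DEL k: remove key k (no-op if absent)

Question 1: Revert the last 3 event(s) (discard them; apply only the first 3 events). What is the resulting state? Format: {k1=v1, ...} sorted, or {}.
Keep first 3 events (discard last 3):
  after event 1 (t=9: SET r = 37): {r=37}
  after event 2 (t=13: INC r by 12): {r=49}
  after event 3 (t=21: DEC p by 3): {p=-3, r=49}

Answer: {p=-3, r=49}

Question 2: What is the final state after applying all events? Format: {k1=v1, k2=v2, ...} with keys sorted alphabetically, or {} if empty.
  after event 1 (t=9: SET r = 37): {r=37}
  after event 2 (t=13: INC r by 12): {r=49}
  after event 3 (t=21: DEC p by 3): {p=-3, r=49}
  after event 4 (t=24: INC p by 10): {p=7, r=49}
  after event 5 (t=33: INC q by 8): {p=7, q=8, r=49}
  after event 6 (t=42: INC p by 12): {p=19, q=8, r=49}

Answer: {p=19, q=8, r=49}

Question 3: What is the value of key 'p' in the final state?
Track key 'p' through all 6 events:
  event 1 (t=9: SET r = 37): p unchanged
  event 2 (t=13: INC r by 12): p unchanged
  event 3 (t=21: DEC p by 3): p (absent) -> -3
  event 4 (t=24: INC p by 10): p -3 -> 7
  event 5 (t=33: INC q by 8): p unchanged
  event 6 (t=42: INC p by 12): p 7 -> 19
Final: p = 19

Answer: 19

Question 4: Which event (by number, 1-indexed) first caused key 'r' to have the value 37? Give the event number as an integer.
Looking for first event where r becomes 37:
  event 1: r (absent) -> 37  <-- first match

Answer: 1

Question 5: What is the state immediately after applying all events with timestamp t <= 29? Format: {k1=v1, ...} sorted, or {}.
Apply events with t <= 29 (4 events):
  after event 1 (t=9: SET r = 37): {r=37}
  after event 2 (t=13: INC r by 12): {r=49}
  after event 3 (t=21: DEC p by 3): {p=-3, r=49}
  after event 4 (t=24: INC p by 10): {p=7, r=49}

Answer: {p=7, r=49}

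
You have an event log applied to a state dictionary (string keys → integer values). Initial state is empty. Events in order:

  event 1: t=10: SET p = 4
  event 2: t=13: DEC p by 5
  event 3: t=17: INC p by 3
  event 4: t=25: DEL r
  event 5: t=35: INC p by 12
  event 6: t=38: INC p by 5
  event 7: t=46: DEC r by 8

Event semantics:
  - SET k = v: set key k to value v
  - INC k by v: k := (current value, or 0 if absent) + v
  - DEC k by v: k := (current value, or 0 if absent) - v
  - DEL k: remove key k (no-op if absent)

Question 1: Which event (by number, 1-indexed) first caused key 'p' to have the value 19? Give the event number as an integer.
Answer: 6

Derivation:
Looking for first event where p becomes 19:
  event 1: p = 4
  event 2: p = -1
  event 3: p = 2
  event 4: p = 2
  event 5: p = 14
  event 6: p 14 -> 19  <-- first match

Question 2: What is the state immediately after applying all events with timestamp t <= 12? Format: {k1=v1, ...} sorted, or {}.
Apply events with t <= 12 (1 events):
  after event 1 (t=10: SET p = 4): {p=4}

Answer: {p=4}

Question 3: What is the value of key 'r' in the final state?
Track key 'r' through all 7 events:
  event 1 (t=10: SET p = 4): r unchanged
  event 2 (t=13: DEC p by 5): r unchanged
  event 3 (t=17: INC p by 3): r unchanged
  event 4 (t=25: DEL r): r (absent) -> (absent)
  event 5 (t=35: INC p by 12): r unchanged
  event 6 (t=38: INC p by 5): r unchanged
  event 7 (t=46: DEC r by 8): r (absent) -> -8
Final: r = -8

Answer: -8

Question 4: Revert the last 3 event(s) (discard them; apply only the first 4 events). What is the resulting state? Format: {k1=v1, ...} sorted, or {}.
Answer: {p=2}

Derivation:
Keep first 4 events (discard last 3):
  after event 1 (t=10: SET p = 4): {p=4}
  after event 2 (t=13: DEC p by 5): {p=-1}
  after event 3 (t=17: INC p by 3): {p=2}
  after event 4 (t=25: DEL r): {p=2}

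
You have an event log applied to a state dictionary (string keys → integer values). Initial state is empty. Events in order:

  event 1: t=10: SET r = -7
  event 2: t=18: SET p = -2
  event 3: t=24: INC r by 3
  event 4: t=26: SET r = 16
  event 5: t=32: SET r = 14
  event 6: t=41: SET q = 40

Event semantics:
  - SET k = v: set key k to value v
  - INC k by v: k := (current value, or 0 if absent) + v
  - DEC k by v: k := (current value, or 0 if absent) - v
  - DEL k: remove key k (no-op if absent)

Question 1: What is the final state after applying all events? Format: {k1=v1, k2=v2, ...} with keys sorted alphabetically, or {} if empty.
Answer: {p=-2, q=40, r=14}

Derivation:
  after event 1 (t=10: SET r = -7): {r=-7}
  after event 2 (t=18: SET p = -2): {p=-2, r=-7}
  after event 3 (t=24: INC r by 3): {p=-2, r=-4}
  after event 4 (t=26: SET r = 16): {p=-2, r=16}
  after event 5 (t=32: SET r = 14): {p=-2, r=14}
  after event 6 (t=41: SET q = 40): {p=-2, q=40, r=14}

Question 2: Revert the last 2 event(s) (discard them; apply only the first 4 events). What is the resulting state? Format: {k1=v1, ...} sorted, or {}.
Answer: {p=-2, r=16}

Derivation:
Keep first 4 events (discard last 2):
  after event 1 (t=10: SET r = -7): {r=-7}
  after event 2 (t=18: SET p = -2): {p=-2, r=-7}
  after event 3 (t=24: INC r by 3): {p=-2, r=-4}
  after event 4 (t=26: SET r = 16): {p=-2, r=16}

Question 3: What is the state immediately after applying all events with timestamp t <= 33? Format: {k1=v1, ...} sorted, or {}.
Apply events with t <= 33 (5 events):
  after event 1 (t=10: SET r = -7): {r=-7}
  after event 2 (t=18: SET p = -2): {p=-2, r=-7}
  after event 3 (t=24: INC r by 3): {p=-2, r=-4}
  after event 4 (t=26: SET r = 16): {p=-2, r=16}
  after event 5 (t=32: SET r = 14): {p=-2, r=14}

Answer: {p=-2, r=14}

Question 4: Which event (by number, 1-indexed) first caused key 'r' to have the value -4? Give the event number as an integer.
Answer: 3

Derivation:
Looking for first event where r becomes -4:
  event 1: r = -7
  event 2: r = -7
  event 3: r -7 -> -4  <-- first match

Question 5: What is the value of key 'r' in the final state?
Track key 'r' through all 6 events:
  event 1 (t=10: SET r = -7): r (absent) -> -7
  event 2 (t=18: SET p = -2): r unchanged
  event 3 (t=24: INC r by 3): r -7 -> -4
  event 4 (t=26: SET r = 16): r -4 -> 16
  event 5 (t=32: SET r = 14): r 16 -> 14
  event 6 (t=41: SET q = 40): r unchanged
Final: r = 14

Answer: 14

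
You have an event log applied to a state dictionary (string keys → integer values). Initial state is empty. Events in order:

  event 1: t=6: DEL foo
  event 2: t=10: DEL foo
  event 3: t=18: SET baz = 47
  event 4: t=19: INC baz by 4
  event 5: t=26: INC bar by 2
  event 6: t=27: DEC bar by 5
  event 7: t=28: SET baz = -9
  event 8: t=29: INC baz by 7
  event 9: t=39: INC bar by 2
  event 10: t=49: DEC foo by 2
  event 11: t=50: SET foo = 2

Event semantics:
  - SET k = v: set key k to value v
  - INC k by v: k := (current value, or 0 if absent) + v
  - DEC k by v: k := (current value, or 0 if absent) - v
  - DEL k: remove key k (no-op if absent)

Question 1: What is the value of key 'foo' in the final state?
Track key 'foo' through all 11 events:
  event 1 (t=6: DEL foo): foo (absent) -> (absent)
  event 2 (t=10: DEL foo): foo (absent) -> (absent)
  event 3 (t=18: SET baz = 47): foo unchanged
  event 4 (t=19: INC baz by 4): foo unchanged
  event 5 (t=26: INC bar by 2): foo unchanged
  event 6 (t=27: DEC bar by 5): foo unchanged
  event 7 (t=28: SET baz = -9): foo unchanged
  event 8 (t=29: INC baz by 7): foo unchanged
  event 9 (t=39: INC bar by 2): foo unchanged
  event 10 (t=49: DEC foo by 2): foo (absent) -> -2
  event 11 (t=50: SET foo = 2): foo -2 -> 2
Final: foo = 2

Answer: 2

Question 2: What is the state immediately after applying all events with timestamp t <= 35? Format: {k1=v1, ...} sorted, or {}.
Apply events with t <= 35 (8 events):
  after event 1 (t=6: DEL foo): {}
  after event 2 (t=10: DEL foo): {}
  after event 3 (t=18: SET baz = 47): {baz=47}
  after event 4 (t=19: INC baz by 4): {baz=51}
  after event 5 (t=26: INC bar by 2): {bar=2, baz=51}
  after event 6 (t=27: DEC bar by 5): {bar=-3, baz=51}
  after event 7 (t=28: SET baz = -9): {bar=-3, baz=-9}
  after event 8 (t=29: INC baz by 7): {bar=-3, baz=-2}

Answer: {bar=-3, baz=-2}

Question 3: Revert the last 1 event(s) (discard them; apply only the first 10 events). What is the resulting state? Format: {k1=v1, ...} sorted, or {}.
Answer: {bar=-1, baz=-2, foo=-2}

Derivation:
Keep first 10 events (discard last 1):
  after event 1 (t=6: DEL foo): {}
  after event 2 (t=10: DEL foo): {}
  after event 3 (t=18: SET baz = 47): {baz=47}
  after event 4 (t=19: INC baz by 4): {baz=51}
  after event 5 (t=26: INC bar by 2): {bar=2, baz=51}
  after event 6 (t=27: DEC bar by 5): {bar=-3, baz=51}
  after event 7 (t=28: SET baz = -9): {bar=-3, baz=-9}
  after event 8 (t=29: INC baz by 7): {bar=-3, baz=-2}
  after event 9 (t=39: INC bar by 2): {bar=-1, baz=-2}
  after event 10 (t=49: DEC foo by 2): {bar=-1, baz=-2, foo=-2}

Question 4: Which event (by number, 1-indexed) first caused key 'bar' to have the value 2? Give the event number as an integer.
Looking for first event where bar becomes 2:
  event 5: bar (absent) -> 2  <-- first match

Answer: 5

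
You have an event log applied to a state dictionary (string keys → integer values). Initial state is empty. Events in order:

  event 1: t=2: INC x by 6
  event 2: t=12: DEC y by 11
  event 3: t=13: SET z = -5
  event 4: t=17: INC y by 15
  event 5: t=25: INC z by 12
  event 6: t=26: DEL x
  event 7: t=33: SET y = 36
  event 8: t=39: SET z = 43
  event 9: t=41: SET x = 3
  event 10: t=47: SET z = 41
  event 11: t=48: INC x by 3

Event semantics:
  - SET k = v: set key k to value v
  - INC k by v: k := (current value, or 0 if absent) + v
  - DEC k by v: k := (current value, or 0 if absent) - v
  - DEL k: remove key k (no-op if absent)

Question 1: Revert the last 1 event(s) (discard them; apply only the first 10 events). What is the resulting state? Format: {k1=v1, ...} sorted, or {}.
Answer: {x=3, y=36, z=41}

Derivation:
Keep first 10 events (discard last 1):
  after event 1 (t=2: INC x by 6): {x=6}
  after event 2 (t=12: DEC y by 11): {x=6, y=-11}
  after event 3 (t=13: SET z = -5): {x=6, y=-11, z=-5}
  after event 4 (t=17: INC y by 15): {x=6, y=4, z=-5}
  after event 5 (t=25: INC z by 12): {x=6, y=4, z=7}
  after event 6 (t=26: DEL x): {y=4, z=7}
  after event 7 (t=33: SET y = 36): {y=36, z=7}
  after event 8 (t=39: SET z = 43): {y=36, z=43}
  after event 9 (t=41: SET x = 3): {x=3, y=36, z=43}
  after event 10 (t=47: SET z = 41): {x=3, y=36, z=41}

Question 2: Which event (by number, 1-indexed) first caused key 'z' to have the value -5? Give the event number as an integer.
Answer: 3

Derivation:
Looking for first event where z becomes -5:
  event 3: z (absent) -> -5  <-- first match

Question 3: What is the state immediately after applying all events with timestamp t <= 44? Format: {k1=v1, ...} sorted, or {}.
Apply events with t <= 44 (9 events):
  after event 1 (t=2: INC x by 6): {x=6}
  after event 2 (t=12: DEC y by 11): {x=6, y=-11}
  after event 3 (t=13: SET z = -5): {x=6, y=-11, z=-5}
  after event 4 (t=17: INC y by 15): {x=6, y=4, z=-5}
  after event 5 (t=25: INC z by 12): {x=6, y=4, z=7}
  after event 6 (t=26: DEL x): {y=4, z=7}
  after event 7 (t=33: SET y = 36): {y=36, z=7}
  after event 8 (t=39: SET z = 43): {y=36, z=43}
  after event 9 (t=41: SET x = 3): {x=3, y=36, z=43}

Answer: {x=3, y=36, z=43}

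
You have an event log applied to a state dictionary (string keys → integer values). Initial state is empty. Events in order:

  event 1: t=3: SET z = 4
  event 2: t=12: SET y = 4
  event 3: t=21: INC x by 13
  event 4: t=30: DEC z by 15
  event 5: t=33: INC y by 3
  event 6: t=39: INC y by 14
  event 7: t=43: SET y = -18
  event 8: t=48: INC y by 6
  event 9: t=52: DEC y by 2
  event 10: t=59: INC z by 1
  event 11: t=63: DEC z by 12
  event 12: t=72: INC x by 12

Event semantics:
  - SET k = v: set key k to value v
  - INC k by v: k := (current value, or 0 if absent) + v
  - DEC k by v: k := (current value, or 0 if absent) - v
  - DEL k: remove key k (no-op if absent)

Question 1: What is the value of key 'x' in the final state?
Answer: 25

Derivation:
Track key 'x' through all 12 events:
  event 1 (t=3: SET z = 4): x unchanged
  event 2 (t=12: SET y = 4): x unchanged
  event 3 (t=21: INC x by 13): x (absent) -> 13
  event 4 (t=30: DEC z by 15): x unchanged
  event 5 (t=33: INC y by 3): x unchanged
  event 6 (t=39: INC y by 14): x unchanged
  event 7 (t=43: SET y = -18): x unchanged
  event 8 (t=48: INC y by 6): x unchanged
  event 9 (t=52: DEC y by 2): x unchanged
  event 10 (t=59: INC z by 1): x unchanged
  event 11 (t=63: DEC z by 12): x unchanged
  event 12 (t=72: INC x by 12): x 13 -> 25
Final: x = 25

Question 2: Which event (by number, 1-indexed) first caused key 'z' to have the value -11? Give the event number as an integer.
Looking for first event where z becomes -11:
  event 1: z = 4
  event 2: z = 4
  event 3: z = 4
  event 4: z 4 -> -11  <-- first match

Answer: 4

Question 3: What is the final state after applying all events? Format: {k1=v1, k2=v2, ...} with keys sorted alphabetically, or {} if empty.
Answer: {x=25, y=-14, z=-22}

Derivation:
  after event 1 (t=3: SET z = 4): {z=4}
  after event 2 (t=12: SET y = 4): {y=4, z=4}
  after event 3 (t=21: INC x by 13): {x=13, y=4, z=4}
  after event 4 (t=30: DEC z by 15): {x=13, y=4, z=-11}
  after event 5 (t=33: INC y by 3): {x=13, y=7, z=-11}
  after event 6 (t=39: INC y by 14): {x=13, y=21, z=-11}
  after event 7 (t=43: SET y = -18): {x=13, y=-18, z=-11}
  after event 8 (t=48: INC y by 6): {x=13, y=-12, z=-11}
  after event 9 (t=52: DEC y by 2): {x=13, y=-14, z=-11}
  after event 10 (t=59: INC z by 1): {x=13, y=-14, z=-10}
  after event 11 (t=63: DEC z by 12): {x=13, y=-14, z=-22}
  after event 12 (t=72: INC x by 12): {x=25, y=-14, z=-22}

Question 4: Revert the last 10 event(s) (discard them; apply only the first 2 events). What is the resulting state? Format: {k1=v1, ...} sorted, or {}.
Keep first 2 events (discard last 10):
  after event 1 (t=3: SET z = 4): {z=4}
  after event 2 (t=12: SET y = 4): {y=4, z=4}

Answer: {y=4, z=4}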